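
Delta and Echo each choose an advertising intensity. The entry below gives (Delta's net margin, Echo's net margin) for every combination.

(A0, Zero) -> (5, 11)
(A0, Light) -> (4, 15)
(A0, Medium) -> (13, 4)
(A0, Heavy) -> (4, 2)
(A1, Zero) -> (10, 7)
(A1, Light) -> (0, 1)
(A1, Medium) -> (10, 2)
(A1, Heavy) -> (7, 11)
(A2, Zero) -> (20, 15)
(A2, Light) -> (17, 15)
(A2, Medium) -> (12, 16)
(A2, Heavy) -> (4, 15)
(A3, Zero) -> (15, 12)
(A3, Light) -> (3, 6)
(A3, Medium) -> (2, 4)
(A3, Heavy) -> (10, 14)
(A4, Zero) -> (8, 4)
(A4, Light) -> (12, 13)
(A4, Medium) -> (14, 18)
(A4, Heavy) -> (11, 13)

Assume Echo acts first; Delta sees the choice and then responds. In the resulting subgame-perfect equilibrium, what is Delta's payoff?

Work backward from Delta's decision.
- Zero: BR = A2, leader payoff 15.
- Light: BR = A2, leader payoff 15.
- Medium: BR = A4, leader payoff 18.
- Heavy: BR = A4, leader payoff 13.
Echo's induced payoffs are 15, 15, 18, 13, so Echo commits to Medium. Subgame-perfect outcome: (A4, Medium) with payoffs (14, 18).

14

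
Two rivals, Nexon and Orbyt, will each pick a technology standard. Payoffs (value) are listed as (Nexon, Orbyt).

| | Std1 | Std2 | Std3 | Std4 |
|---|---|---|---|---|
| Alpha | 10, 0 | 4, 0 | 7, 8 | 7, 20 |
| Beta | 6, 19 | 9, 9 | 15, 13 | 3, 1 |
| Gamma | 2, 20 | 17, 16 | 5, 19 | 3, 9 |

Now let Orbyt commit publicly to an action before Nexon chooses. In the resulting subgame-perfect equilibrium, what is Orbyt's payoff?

20

Nexon best-responds to each possible Orbyt move:
- Std1 → Nexon plays Alpha (best of 10, 6, 2); Orbyt gets 0.
- Std2 → Nexon plays Gamma (best of 4, 9, 17); Orbyt gets 16.
- Std3 → Nexon plays Beta (best of 7, 15, 5); Orbyt gets 13.
- Std4 → Nexon plays Alpha (best of 7, 3, 3); Orbyt gets 20.
Maximizing over 0, 16, 13, 20, Orbyt chooses Std4. Subgame-perfect outcome: (Alpha, Std4) with payoffs (7, 20).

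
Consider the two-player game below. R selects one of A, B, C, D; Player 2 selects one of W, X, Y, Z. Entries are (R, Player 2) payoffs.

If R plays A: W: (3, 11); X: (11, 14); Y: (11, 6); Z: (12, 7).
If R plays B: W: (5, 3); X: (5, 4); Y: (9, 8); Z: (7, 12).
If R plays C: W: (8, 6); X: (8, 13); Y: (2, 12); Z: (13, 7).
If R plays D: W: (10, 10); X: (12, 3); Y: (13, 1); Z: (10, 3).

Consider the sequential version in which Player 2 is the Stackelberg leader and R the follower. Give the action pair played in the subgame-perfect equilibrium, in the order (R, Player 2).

(D, W)

R best-responds to each possible Player 2 move:
- W → R plays D (best of 3, 5, 8, 10); Player 2 gets 10.
- X → R plays D (best of 11, 5, 8, 12); Player 2 gets 3.
- Y → R plays D (best of 11, 9, 2, 13); Player 2 gets 1.
- Z → R plays C (best of 12, 7, 13, 10); Player 2 gets 7.
Player 2's induced payoffs are 10, 3, 1, 7, so Player 2 commits to W. Subgame-perfect outcome: (D, W) with payoffs (10, 10).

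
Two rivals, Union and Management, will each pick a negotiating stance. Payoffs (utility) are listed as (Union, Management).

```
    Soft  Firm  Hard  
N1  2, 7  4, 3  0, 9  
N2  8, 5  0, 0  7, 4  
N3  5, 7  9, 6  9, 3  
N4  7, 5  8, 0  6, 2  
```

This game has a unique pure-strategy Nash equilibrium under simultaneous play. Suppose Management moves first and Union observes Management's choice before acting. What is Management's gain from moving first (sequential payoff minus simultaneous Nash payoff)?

1

Backward induction with Management moving first.
- Soft → Union plays N2 (best of 2, 8, 5, 7); Management gets 5.
- Firm → Union plays N3 (best of 4, 0, 9, 8); Management gets 6.
- Hard → Union plays N3 (best of 0, 7, 9, 6); Management gets 3.
Maximizing over 5, 6, 3, Management chooses Firm. Subgame-perfect outcome: (N3, Firm) with payoffs (9, 6).
For the simultaneous game, intersect best replies.
Union's best replies: Soft→N2; Firm→N3; Hard→N3.
Management's best replies: N1→Hard; N2→Soft; N3→Soft; N4→Soft.
The unique mutual best reply is (N2, Soft), giving (8, 5).
Management's commitment gain: 6 − 5 = 1.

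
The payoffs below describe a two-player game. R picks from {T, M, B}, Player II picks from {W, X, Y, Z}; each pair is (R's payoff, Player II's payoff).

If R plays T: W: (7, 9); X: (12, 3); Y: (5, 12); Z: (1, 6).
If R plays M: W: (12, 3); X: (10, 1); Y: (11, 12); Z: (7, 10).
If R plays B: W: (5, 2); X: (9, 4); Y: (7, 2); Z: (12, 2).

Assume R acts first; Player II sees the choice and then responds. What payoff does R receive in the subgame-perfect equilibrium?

Solve by backward induction (R leads).
- T → Player II plays Y (best of 9, 3, 12, 6); R gets 5.
- M → Player II plays Y (best of 3, 1, 12, 10); R gets 11.
- B → Player II plays X (best of 2, 4, 2, 2); R gets 9.
Maximizing over 5, 11, 9, R chooses M. Subgame-perfect outcome: (M, Y) with payoffs (11, 12).

11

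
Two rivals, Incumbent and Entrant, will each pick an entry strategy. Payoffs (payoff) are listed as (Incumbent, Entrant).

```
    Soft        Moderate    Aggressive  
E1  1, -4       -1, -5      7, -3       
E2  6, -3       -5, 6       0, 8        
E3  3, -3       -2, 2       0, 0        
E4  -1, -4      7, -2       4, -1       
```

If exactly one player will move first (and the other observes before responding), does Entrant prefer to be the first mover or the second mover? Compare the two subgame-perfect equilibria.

first

If Incumbent leads: Entrant's best replies are E1→Aggressive, E2→Aggressive, E3→Moderate, E4→Aggressive; Incumbent's induced payoffs 7, 0, -2, 4; outcome (E1, Aggressive), payoffs (7, -3).
If Entrant leads: Incumbent's best replies are Soft→E2, Moderate→E4, Aggressive→E1; Entrant's induced payoffs -3, -2, -3; outcome (E4, Moderate), payoffs (7, -2).
Entrant gets -2 moving first and -3 moving second, so Entrant prefers to move first.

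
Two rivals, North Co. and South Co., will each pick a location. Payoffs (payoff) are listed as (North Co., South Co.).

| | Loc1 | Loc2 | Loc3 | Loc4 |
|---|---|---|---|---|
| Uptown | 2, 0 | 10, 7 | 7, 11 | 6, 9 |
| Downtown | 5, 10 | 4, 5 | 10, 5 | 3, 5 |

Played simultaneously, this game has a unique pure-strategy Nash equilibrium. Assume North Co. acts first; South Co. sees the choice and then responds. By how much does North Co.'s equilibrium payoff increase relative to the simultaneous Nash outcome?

Backward induction with North Co. moving first.
- Uptown: BR = Loc3, leader payoff 7.
- Downtown: BR = Loc1, leader payoff 5.
North Co.'s induced payoffs are 7, 5, so North Co. commits to Uptown. Subgame-perfect outcome: (Uptown, Loc3) with payoffs (7, 11).
For the simultaneous game, intersect best replies.
North Co.'s best replies: Loc1→Downtown; Loc2→Uptown; Loc3→Downtown; Loc4→Uptown.
South Co.'s best replies: Uptown→Loc3; Downtown→Loc1.
The unique mutual best reply is (Downtown, Loc1), giving (5, 10).
North Co.'s commitment gain: 7 − 5 = 2.

2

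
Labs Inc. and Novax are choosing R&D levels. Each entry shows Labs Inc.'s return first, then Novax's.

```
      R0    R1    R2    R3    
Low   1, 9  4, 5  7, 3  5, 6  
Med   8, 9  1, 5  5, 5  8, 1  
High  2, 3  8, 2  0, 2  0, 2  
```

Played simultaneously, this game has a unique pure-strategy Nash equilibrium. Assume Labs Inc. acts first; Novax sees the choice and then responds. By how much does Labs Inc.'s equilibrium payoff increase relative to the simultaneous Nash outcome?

0

Backward induction with Labs Inc. moving first.
- Low: BR = R0, leader payoff 1.
- Med: BR = R0, leader payoff 8.
- High: BR = R0, leader payoff 2.
Labs Inc.'s induced payoffs are 1, 8, 2, so Labs Inc. commits to Med. Subgame-perfect outcome: (Med, R0) with payoffs (8, 9).
For the simultaneous game, intersect best replies.
Labs Inc.'s best replies: R0→Med; R1→High; R2→Low; R3→Med.
Novax's best replies: Low→R0; Med→R0; High→R0.
The unique mutual best reply is (Med, R0), giving (8, 9).
Labs Inc.'s commitment gain: 8 − 8 = 0.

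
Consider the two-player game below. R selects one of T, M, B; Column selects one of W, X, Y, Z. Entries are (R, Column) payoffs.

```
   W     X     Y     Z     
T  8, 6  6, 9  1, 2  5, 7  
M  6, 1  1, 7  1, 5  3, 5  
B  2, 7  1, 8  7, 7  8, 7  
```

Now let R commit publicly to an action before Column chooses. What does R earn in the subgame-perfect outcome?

Column best-responds to each possible R move:
- T: Column compares 6, 9, 2, 7 and picks X; R would get 6.
- M: Column compares 1, 7, 5, 5 and picks X; R would get 1.
- B: Column compares 7, 8, 7, 7 and picks X; R would get 1.
R's induced payoffs are 6, 1, 1, so R commits to T. Subgame-perfect outcome: (T, X) with payoffs (6, 9).

6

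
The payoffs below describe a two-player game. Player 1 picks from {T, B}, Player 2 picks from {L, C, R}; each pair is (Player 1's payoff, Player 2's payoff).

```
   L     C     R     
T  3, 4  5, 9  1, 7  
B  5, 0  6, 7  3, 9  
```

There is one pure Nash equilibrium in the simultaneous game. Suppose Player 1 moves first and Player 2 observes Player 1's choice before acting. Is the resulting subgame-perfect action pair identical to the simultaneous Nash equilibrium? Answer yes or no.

Work backward from Player 2's decision.
- T: Player 2 compares 4, 9, 7 and picks C; Player 1 would get 5.
- B: Player 2 compares 0, 7, 9 and picks R; Player 1 would get 3.
Among 5, 3, the best is 5 at T. Subgame-perfect outcome: (T, C) with payoffs (5, 9).
Now find the simultaneous Nash equilibrium.
Player 1's best replies: L→B; C→B; R→B.
Player 2's best replies: T→C; B→R.
Only (B, R) has each player best-responding; Nash payoffs (3, 9).
Sequential outcome (T, C) differs from the Nash profile (B, R).

no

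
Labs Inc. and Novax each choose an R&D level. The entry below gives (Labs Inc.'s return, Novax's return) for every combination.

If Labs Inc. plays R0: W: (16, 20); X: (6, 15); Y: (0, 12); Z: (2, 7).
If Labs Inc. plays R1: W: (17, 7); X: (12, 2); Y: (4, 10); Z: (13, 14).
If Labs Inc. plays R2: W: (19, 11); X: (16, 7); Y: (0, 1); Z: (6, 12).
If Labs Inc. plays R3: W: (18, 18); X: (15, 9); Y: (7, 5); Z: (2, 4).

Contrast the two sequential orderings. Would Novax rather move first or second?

second

If Labs Inc. leads: Novax's best replies are R0→W, R1→Z, R2→Z, R3→W; Labs Inc.'s induced payoffs 16, 13, 6, 18; outcome (R3, W), payoffs (18, 18).
If Novax leads: Labs Inc.'s best replies are W→R2, X→R2, Y→R3, Z→R1; Novax's induced payoffs 11, 7, 5, 14; outcome (R1, Z), payoffs (13, 14).
Novax gets 14 moving first and 18 moving second, so Novax prefers to move second.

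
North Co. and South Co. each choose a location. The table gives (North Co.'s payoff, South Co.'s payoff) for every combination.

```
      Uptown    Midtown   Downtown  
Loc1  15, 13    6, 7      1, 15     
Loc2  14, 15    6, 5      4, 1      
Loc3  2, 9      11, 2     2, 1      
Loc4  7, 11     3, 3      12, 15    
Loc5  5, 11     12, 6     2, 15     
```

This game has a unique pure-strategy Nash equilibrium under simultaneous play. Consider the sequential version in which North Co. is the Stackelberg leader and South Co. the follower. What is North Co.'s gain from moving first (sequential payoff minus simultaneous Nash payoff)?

Backward induction with North Co. moving first.
- Loc1: South Co. compares 13, 7, 15 and picks Downtown; North Co. would get 1.
- Loc2: South Co. compares 15, 5, 1 and picks Uptown; North Co. would get 14.
- Loc3: South Co. compares 9, 2, 1 and picks Uptown; North Co. would get 2.
- Loc4: South Co. compares 11, 3, 15 and picks Downtown; North Co. would get 12.
- Loc5: South Co. compares 11, 6, 15 and picks Downtown; North Co. would get 2.
North Co.'s induced payoffs are 1, 14, 2, 12, 2, so North Co. commits to Loc2. Subgame-perfect outcome: (Loc2, Uptown) with payoffs (14, 15).
For the simultaneous game, intersect best replies.
North Co.'s best replies: Uptown→Loc1; Midtown→Loc5; Downtown→Loc4.
South Co.'s best replies: Loc1→Downtown; Loc2→Uptown; Loc3→Uptown; Loc4→Downtown; Loc5→Downtown.
Only (Loc4, Downtown) has each player best-responding; Nash payoffs (12, 15).
North Co.'s commitment gain: 14 − 12 = 2.

2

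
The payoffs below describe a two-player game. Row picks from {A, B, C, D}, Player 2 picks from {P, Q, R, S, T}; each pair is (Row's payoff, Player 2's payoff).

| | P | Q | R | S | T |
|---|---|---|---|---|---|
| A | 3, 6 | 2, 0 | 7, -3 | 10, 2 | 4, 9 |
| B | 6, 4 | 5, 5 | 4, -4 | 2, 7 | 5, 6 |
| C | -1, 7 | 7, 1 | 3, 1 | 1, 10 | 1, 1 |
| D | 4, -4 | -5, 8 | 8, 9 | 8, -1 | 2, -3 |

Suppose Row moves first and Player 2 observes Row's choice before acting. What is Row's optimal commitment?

D

Backward induction with Row moving first.
- A: Player 2 compares 6, 0, -3, 2, 9 and picks T; Row would get 4.
- B: Player 2 compares 4, 5, -4, 7, 6 and picks S; Row would get 2.
- C: Player 2 compares 7, 1, 1, 10, 1 and picks S; Row would get 1.
- D: Player 2 compares -4, 8, 9, -1, -3 and picks R; Row would get 8.
Row's induced payoffs are 4, 2, 1, 8, so Row commits to D. Subgame-perfect outcome: (D, R) with payoffs (8, 9).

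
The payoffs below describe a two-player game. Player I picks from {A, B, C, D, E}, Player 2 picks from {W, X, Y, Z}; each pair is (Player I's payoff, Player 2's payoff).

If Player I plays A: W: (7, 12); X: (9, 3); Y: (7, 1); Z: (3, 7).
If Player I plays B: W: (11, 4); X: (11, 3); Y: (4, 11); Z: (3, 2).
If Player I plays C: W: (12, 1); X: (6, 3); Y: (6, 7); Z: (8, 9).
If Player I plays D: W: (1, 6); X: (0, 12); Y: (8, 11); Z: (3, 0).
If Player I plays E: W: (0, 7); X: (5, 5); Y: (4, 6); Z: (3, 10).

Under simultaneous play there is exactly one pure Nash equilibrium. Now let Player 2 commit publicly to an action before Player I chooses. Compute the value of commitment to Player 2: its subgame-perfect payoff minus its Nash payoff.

Work backward from Player I's decision.
- W: BR = C, leader payoff 1.
- X: BR = B, leader payoff 3.
- Y: BR = D, leader payoff 11.
- Z: BR = C, leader payoff 9.
Player 2's induced payoffs are 1, 3, 11, 9, so Player 2 commits to Y. Subgame-perfect outcome: (D, Y) with payoffs (8, 11).
Now find the simultaneous Nash equilibrium.
Player I's best replies: W→C; X→B; Y→D; Z→C.
Player 2's best replies: A→W; B→Y; C→Z; D→X; E→Z.
Only (C, Z) has each player best-responding; Nash payoffs (8, 9).
Player 2's commitment gain: 11 − 9 = 2.

2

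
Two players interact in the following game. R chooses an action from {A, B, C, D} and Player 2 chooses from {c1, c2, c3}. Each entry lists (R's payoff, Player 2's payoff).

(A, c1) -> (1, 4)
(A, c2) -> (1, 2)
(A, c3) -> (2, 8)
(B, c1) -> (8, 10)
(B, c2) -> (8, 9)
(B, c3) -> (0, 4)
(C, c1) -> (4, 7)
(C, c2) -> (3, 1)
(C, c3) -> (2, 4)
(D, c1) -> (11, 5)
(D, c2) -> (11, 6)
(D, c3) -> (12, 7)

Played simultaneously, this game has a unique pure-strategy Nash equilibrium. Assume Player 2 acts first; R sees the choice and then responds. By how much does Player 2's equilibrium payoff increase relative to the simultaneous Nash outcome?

0

Work backward from R's decision.
- c1: R compares 1, 8, 4, 11 and picks D; Player 2 would get 5.
- c2: R compares 1, 8, 3, 11 and picks D; Player 2 would get 6.
- c3: R compares 2, 0, 2, 12 and picks D; Player 2 would get 7.
Player 2's induced payoffs are 5, 6, 7, so Player 2 commits to c3. Subgame-perfect outcome: (D, c3) with payoffs (12, 7).
Now find the simultaneous Nash equilibrium.
R's best replies: c1→D; c2→D; c3→D.
Player 2's best replies: A→c3; B→c1; C→c1; D→c3.
Only (D, c3) has each player best-responding; Nash payoffs (12, 7).
Player 2's commitment gain: 7 − 7 = 0.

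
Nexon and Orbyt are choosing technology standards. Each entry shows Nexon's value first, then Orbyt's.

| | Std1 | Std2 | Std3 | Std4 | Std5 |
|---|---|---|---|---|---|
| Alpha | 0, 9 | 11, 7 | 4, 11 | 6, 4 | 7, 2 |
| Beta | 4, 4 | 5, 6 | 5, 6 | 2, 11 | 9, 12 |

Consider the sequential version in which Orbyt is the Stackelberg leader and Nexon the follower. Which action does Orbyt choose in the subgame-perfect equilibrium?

Solve by backward induction (Orbyt leads).
- Std1: Nexon compares 0, 4 and picks Beta; Orbyt would get 4.
- Std2: Nexon compares 11, 5 and picks Alpha; Orbyt would get 7.
- Std3: Nexon compares 4, 5 and picks Beta; Orbyt would get 6.
- Std4: Nexon compares 6, 2 and picks Alpha; Orbyt would get 4.
- Std5: Nexon compares 7, 9 and picks Beta; Orbyt would get 12.
Among 4, 7, 6, 4, 12, the best is 12 at Std5. Subgame-perfect outcome: (Beta, Std5) with payoffs (9, 12).

Std5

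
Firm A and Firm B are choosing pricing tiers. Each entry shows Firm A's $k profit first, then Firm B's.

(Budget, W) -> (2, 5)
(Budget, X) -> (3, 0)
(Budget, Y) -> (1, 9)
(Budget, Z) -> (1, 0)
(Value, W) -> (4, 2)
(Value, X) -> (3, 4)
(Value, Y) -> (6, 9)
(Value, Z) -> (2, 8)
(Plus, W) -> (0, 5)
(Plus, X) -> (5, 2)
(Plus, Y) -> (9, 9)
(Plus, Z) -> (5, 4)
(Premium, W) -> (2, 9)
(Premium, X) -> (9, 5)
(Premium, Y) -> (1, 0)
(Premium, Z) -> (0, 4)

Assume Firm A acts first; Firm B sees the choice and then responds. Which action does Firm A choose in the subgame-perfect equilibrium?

Plus

Work backward from Firm B's decision.
- Budget: Firm B compares 5, 0, 9, 0 and picks Y; Firm A would get 1.
- Value: Firm B compares 2, 4, 9, 8 and picks Y; Firm A would get 6.
- Plus: Firm B compares 5, 2, 9, 4 and picks Y; Firm A would get 9.
- Premium: Firm B compares 9, 5, 0, 4 and picks W; Firm A would get 2.
Maximizing over 1, 6, 9, 2, Firm A chooses Plus. Subgame-perfect outcome: (Plus, Y) with payoffs (9, 9).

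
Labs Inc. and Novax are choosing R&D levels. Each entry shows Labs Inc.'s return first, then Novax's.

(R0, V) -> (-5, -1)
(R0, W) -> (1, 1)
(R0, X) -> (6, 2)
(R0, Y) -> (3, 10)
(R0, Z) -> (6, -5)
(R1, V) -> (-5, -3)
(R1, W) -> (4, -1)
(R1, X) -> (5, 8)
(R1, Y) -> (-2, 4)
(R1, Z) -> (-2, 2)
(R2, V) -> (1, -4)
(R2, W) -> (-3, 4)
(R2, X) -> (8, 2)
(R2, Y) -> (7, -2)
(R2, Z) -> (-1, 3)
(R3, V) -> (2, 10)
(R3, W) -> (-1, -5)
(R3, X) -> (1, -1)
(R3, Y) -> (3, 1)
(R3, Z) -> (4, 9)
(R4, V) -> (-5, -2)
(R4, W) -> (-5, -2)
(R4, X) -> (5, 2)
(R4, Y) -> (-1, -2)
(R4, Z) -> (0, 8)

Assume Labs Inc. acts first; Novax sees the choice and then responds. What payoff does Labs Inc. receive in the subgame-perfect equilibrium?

Novax best-responds to each possible Labs Inc. move:
- R0: BR = Y, leader payoff 3.
- R1: BR = X, leader payoff 5.
- R2: BR = W, leader payoff -3.
- R3: BR = V, leader payoff 2.
- R4: BR = Z, leader payoff 0.
Maximizing over 3, 5, -3, 2, 0, Labs Inc. chooses R1. Subgame-perfect outcome: (R1, X) with payoffs (5, 8).

5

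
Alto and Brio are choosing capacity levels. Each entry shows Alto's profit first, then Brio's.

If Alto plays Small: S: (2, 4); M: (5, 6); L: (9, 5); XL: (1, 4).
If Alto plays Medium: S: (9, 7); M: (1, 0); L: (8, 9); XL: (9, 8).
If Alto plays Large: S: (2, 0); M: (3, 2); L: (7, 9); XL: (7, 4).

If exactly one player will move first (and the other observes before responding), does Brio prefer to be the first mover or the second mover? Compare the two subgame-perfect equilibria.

second

If Alto leads: Brio's best replies are Small→M, Medium→L, Large→L; Alto's induced payoffs 5, 8, 7; outcome (Medium, L), payoffs (8, 9).
If Brio leads: Alto's best replies are S→Medium, M→Small, L→Small, XL→Medium; Brio's induced payoffs 7, 6, 5, 8; outcome (Medium, XL), payoffs (9, 8).
Brio gets 8 moving first and 9 moving second, so Brio prefers to move second.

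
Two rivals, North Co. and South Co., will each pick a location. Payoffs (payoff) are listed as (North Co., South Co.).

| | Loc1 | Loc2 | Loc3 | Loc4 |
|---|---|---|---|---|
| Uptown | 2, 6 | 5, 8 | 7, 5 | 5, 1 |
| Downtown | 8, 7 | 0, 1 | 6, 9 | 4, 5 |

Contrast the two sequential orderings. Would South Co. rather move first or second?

second

If North Co. leads: South Co.'s best replies are Uptown→Loc2, Downtown→Loc3; North Co.'s induced payoffs 5, 6; outcome (Downtown, Loc3), payoffs (6, 9).
If South Co. leads: North Co.'s best replies are Loc1→Downtown, Loc2→Uptown, Loc3→Uptown, Loc4→Uptown; South Co.'s induced payoffs 7, 8, 5, 1; outcome (Uptown, Loc2), payoffs (5, 8).
South Co. gets 8 moving first and 9 moving second, so South Co. prefers to move second.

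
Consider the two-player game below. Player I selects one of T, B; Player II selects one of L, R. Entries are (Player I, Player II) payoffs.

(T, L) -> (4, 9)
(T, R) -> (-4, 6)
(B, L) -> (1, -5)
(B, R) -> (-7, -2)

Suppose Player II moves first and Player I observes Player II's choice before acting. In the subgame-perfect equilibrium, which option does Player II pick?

L

Player I best-responds to each possible Player II move:
- L: BR = T, leader payoff 9.
- R: BR = T, leader payoff 6.
Maximizing over 9, 6, Player II chooses L. Subgame-perfect outcome: (T, L) with payoffs (4, 9).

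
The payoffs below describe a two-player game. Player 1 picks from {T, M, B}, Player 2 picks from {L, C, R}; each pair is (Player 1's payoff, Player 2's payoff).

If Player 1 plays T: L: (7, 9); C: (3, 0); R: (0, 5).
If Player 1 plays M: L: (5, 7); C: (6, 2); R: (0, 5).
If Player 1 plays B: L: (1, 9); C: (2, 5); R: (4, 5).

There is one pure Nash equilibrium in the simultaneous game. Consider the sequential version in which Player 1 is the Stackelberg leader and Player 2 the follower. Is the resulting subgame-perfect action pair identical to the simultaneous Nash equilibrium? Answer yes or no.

Player 2 best-responds to each possible Player 1 move:
- T → Player 2 plays L (best of 9, 0, 5); Player 1 gets 7.
- M → Player 2 plays L (best of 7, 2, 5); Player 1 gets 5.
- B → Player 2 plays L (best of 9, 5, 5); Player 1 gets 1.
Player 1's induced payoffs are 7, 5, 1, so Player 1 commits to T. Subgame-perfect outcome: (T, L) with payoffs (7, 9).
Now find the simultaneous Nash equilibrium.
Player 1's best replies: L→T; C→M; R→B.
Player 2's best replies: T→L; M→L; B→L.
Only (T, L) has each player best-responding; Nash payoffs (7, 9).
Sequential outcome (T, L) coincides with the Nash profile (T, L).

yes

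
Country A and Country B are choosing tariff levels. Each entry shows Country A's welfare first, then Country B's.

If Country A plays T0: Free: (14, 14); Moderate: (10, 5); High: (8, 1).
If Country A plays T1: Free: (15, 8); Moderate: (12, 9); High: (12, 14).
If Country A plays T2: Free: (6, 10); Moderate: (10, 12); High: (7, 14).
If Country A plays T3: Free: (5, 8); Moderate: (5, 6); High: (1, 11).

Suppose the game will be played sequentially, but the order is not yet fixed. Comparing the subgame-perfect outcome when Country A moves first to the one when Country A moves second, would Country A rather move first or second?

If Country A leads: Country B's best replies are T0→Free, T1→High, T2→High, T3→High; Country A's induced payoffs 14, 12, 7, 1; outcome (T0, Free), payoffs (14, 14).
If Country B leads: Country A's best replies are Free→T1, Moderate→T1, High→T1; Country B's induced payoffs 8, 9, 14; outcome (T1, High), payoffs (12, 14).
Country A gets 14 moving first and 12 moving second, so Country A prefers to move first.

first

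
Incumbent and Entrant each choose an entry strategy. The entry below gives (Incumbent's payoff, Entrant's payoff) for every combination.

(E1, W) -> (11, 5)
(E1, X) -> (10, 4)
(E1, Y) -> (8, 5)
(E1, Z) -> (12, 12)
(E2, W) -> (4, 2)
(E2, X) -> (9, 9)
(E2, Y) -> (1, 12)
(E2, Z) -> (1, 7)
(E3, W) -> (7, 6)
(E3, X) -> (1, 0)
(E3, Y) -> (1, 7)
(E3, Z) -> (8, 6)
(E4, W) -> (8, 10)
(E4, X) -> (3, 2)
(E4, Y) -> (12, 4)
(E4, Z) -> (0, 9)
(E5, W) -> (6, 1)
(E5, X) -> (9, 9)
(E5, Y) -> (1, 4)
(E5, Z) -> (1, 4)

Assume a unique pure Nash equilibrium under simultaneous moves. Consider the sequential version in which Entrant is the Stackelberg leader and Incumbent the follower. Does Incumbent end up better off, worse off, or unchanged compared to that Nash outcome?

Work backward from Incumbent's decision.
- W → Incumbent plays E1 (best of 11, 4, 7, 8, 6); Entrant gets 5.
- X → Incumbent plays E1 (best of 10, 9, 1, 3, 9); Entrant gets 4.
- Y → Incumbent plays E4 (best of 8, 1, 1, 12, 1); Entrant gets 4.
- Z → Incumbent plays E1 (best of 12, 1, 8, 0, 1); Entrant gets 12.
Among 5, 4, 4, 12, the best is 12 at Z. Subgame-perfect outcome: (E1, Z) with payoffs (12, 12).
Now find the simultaneous Nash equilibrium.
Incumbent's best replies: W→E1; X→E1; Y→E4; Z→E1.
Entrant's best replies: E1→Z; E2→Y; E3→Y; E4→W; E5→X.
Only (E1, Z) has each player best-responding; Nash payoffs (12, 12).
Incumbent earns 12 sequentially versus 12 at the Nash outcome: unchanged.

unchanged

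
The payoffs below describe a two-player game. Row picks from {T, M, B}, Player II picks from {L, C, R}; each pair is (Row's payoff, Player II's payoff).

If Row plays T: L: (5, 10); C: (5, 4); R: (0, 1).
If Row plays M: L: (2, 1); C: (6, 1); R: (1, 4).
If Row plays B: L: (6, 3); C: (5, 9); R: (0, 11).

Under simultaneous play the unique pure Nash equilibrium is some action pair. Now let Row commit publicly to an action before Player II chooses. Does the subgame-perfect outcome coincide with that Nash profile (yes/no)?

no

Work backward from Player II's decision.
- T: BR = L, leader payoff 5.
- M: BR = R, leader payoff 1.
- B: BR = R, leader payoff 0.
Among 5, 1, 0, the best is 5 at T. Subgame-perfect outcome: (T, L) with payoffs (5, 10).
Now find the simultaneous Nash equilibrium.
Row's best replies: L→B; C→M; R→M.
Player II's best replies: T→L; M→R; B→R.
The unique mutual best reply is (M, R), giving (1, 4).
Sequential outcome (T, L) differs from the Nash profile (M, R).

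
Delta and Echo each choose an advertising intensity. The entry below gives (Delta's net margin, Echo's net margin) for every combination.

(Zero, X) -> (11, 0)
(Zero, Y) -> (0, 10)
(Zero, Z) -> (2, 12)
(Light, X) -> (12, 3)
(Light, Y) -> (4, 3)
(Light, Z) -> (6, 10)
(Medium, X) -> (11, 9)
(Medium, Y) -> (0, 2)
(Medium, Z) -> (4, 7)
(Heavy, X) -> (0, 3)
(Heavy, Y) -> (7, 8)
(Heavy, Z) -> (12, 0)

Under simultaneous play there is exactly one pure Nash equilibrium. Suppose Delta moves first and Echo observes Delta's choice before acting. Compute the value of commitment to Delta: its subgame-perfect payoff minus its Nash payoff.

4

Echo best-responds to each possible Delta move:
- Zero: Echo compares 0, 10, 12 and picks Z; Delta would get 2.
- Light: Echo compares 3, 3, 10 and picks Z; Delta would get 6.
- Medium: Echo compares 9, 2, 7 and picks X; Delta would get 11.
- Heavy: Echo compares 3, 8, 0 and picks Y; Delta would get 7.
Maximizing over 2, 6, 11, 7, Delta chooses Medium. Subgame-perfect outcome: (Medium, X) with payoffs (11, 9).
Under simultaneous play:
Delta's best replies: X→Light; Y→Heavy; Z→Heavy.
Echo's best replies: Zero→Z; Light→Z; Medium→X; Heavy→Y.
The unique mutual best reply is (Heavy, Y), giving (7, 8).
Delta's commitment gain: 11 − 7 = 4.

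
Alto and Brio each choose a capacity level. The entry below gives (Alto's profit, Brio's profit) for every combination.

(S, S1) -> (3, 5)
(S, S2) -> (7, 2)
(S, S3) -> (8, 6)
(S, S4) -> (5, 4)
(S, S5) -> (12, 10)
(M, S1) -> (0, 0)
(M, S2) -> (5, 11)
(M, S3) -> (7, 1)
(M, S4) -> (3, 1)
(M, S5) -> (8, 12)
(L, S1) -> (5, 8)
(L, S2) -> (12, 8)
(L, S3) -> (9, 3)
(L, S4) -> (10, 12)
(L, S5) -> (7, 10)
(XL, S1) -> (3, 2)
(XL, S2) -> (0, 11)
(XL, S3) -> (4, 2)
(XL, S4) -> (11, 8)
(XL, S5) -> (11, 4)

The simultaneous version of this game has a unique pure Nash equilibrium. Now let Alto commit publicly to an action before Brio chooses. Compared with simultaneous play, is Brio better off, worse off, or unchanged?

unchanged

Backward induction with Alto moving first.
- S: Brio compares 5, 2, 6, 4, 10 and picks S5; Alto would get 12.
- M: Brio compares 0, 11, 1, 1, 12 and picks S5; Alto would get 8.
- L: Brio compares 8, 8, 3, 12, 10 and picks S4; Alto would get 10.
- XL: Brio compares 2, 11, 2, 8, 4 and picks S2; Alto would get 0.
Maximizing over 12, 8, 10, 0, Alto chooses S. Subgame-perfect outcome: (S, S5) with payoffs (12, 10).
Under simultaneous play:
Alto's best replies: S1→L; S2→L; S3→L; S4→XL; S5→S.
Brio's best replies: S→S5; M→S5; L→S4; XL→S2.
The unique mutual best reply is (S, S5), giving (12, 10).
Brio earns 10 sequentially versus 10 at the Nash outcome: unchanged.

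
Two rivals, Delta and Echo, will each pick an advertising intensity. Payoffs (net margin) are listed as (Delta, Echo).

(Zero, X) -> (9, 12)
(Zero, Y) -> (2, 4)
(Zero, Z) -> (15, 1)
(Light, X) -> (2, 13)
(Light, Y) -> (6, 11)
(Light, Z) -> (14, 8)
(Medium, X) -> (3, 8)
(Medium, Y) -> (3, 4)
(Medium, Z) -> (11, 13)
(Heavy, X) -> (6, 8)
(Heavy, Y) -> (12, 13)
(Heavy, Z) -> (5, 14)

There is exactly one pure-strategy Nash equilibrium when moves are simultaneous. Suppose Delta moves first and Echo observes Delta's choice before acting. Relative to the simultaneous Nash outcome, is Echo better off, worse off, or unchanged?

better off

Echo best-responds to each possible Delta move:
- Zero → Echo plays X (best of 12, 4, 1); Delta gets 9.
- Light → Echo plays X (best of 13, 11, 8); Delta gets 2.
- Medium → Echo plays Z (best of 8, 4, 13); Delta gets 11.
- Heavy → Echo plays Z (best of 8, 13, 14); Delta gets 5.
Delta's induced payoffs are 9, 2, 11, 5, so Delta commits to Medium. Subgame-perfect outcome: (Medium, Z) with payoffs (11, 13).
For the simultaneous game, intersect best replies.
Delta's best replies: X→Zero; Y→Heavy; Z→Zero.
Echo's best replies: Zero→X; Light→X; Medium→Z; Heavy→Z.
The unique mutual best reply is (Zero, X), giving (9, 12).
Echo earns 13 sequentially versus 12 at the Nash outcome: better off.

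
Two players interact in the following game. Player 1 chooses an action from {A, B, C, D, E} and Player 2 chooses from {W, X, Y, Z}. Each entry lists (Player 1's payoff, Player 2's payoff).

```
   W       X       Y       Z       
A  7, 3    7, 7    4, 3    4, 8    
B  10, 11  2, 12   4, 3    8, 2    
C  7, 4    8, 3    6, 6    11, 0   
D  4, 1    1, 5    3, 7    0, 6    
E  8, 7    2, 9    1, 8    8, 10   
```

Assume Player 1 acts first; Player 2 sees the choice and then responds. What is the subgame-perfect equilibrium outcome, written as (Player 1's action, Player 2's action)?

(E, Z)

Solve by backward induction (Player 1 leads).
- A → Player 2 plays Z (best of 3, 7, 3, 8); Player 1 gets 4.
- B → Player 2 plays X (best of 11, 12, 3, 2); Player 1 gets 2.
- C → Player 2 plays Y (best of 4, 3, 6, 0); Player 1 gets 6.
- D → Player 2 plays Y (best of 1, 5, 7, 6); Player 1 gets 3.
- E → Player 2 plays Z (best of 7, 9, 8, 10); Player 1 gets 8.
Player 1's induced payoffs are 4, 2, 6, 3, 8, so Player 1 commits to E. Subgame-perfect outcome: (E, Z) with payoffs (8, 10).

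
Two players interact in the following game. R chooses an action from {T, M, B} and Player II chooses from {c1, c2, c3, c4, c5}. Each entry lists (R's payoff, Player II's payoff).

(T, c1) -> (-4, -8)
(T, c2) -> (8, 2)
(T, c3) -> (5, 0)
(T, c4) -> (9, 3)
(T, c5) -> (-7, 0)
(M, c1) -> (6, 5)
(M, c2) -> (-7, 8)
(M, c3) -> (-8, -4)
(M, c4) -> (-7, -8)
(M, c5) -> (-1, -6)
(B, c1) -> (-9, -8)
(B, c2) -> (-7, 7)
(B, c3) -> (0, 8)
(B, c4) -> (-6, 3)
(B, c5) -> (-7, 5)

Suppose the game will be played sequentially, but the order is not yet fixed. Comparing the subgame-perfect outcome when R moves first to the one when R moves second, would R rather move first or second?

If R leads: Player II's best replies are T→c4, M→c2, B→c3; R's induced payoffs 9, -7, 0; outcome (T, c4), payoffs (9, 3).
If Player II leads: R's best replies are c1→M, c2→T, c3→T, c4→T, c5→M; Player II's induced payoffs 5, 2, 0, 3, -6; outcome (M, c1), payoffs (6, 5).
R gets 9 moving first and 6 moving second, so R prefers to move first.

first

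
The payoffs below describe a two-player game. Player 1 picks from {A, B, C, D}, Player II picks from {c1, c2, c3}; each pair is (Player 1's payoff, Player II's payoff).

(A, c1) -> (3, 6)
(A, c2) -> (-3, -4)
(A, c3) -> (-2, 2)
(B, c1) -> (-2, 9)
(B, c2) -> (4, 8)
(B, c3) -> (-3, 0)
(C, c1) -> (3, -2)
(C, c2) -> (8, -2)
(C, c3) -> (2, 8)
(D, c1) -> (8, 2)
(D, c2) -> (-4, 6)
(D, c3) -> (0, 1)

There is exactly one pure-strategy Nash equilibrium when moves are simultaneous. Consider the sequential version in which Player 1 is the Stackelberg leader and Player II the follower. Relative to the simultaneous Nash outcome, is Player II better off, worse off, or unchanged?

worse off

Backward induction with Player 1 moving first.
- A: Player II compares 6, -4, 2 and picks c1; Player 1 would get 3.
- B: Player II compares 9, 8, 0 and picks c1; Player 1 would get -2.
- C: Player II compares -2, -2, 8 and picks c3; Player 1 would get 2.
- D: Player II compares 2, 6, 1 and picks c2; Player 1 would get -4.
Player 1's induced payoffs are 3, -2, 2, -4, so Player 1 commits to A. Subgame-perfect outcome: (A, c1) with payoffs (3, 6).
Under simultaneous play:
Player 1's best replies: c1→D; c2→C; c3→C.
Player II's best replies: A→c1; B→c1; C→c3; D→c2.
The unique mutual best reply is (C, c3), giving (2, 8).
Player II earns 6 sequentially versus 8 at the Nash outcome: worse off.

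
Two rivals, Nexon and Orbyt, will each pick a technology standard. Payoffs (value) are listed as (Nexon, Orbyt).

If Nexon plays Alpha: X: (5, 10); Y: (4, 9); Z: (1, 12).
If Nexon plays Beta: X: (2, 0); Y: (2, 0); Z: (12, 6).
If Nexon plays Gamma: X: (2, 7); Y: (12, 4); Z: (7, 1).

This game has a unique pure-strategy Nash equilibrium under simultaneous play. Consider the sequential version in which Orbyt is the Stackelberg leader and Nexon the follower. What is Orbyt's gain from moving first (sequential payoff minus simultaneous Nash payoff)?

4

Work backward from Nexon's decision.
- X: Nexon compares 5, 2, 2 and picks Alpha; Orbyt would get 10.
- Y: Nexon compares 4, 2, 12 and picks Gamma; Orbyt would get 4.
- Z: Nexon compares 1, 12, 7 and picks Beta; Orbyt would get 6.
Among 10, 4, 6, the best is 10 at X. Subgame-perfect outcome: (Alpha, X) with payoffs (5, 10).
Now find the simultaneous Nash equilibrium.
Nexon's best replies: X→Alpha; Y→Gamma; Z→Beta.
Orbyt's best replies: Alpha→Z; Beta→Z; Gamma→X.
Only (Beta, Z) has each player best-responding; Nash payoffs (12, 6).
Orbyt's commitment gain: 10 − 6 = 4.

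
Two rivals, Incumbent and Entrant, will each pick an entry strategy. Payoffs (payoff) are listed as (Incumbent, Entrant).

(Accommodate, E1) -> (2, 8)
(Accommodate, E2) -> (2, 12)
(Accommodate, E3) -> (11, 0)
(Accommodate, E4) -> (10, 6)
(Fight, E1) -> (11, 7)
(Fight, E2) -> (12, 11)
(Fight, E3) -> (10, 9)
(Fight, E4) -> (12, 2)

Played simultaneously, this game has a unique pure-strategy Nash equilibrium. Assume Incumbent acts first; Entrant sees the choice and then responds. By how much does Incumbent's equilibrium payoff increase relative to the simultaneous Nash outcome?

0

Backward induction with Incumbent moving first.
- Accommodate: BR = E2, leader payoff 2.
- Fight: BR = E2, leader payoff 12.
Incumbent's induced payoffs are 2, 12, so Incumbent commits to Fight. Subgame-perfect outcome: (Fight, E2) with payoffs (12, 11).
Under simultaneous play:
Incumbent's best replies: E1→Fight; E2→Fight; E3→Accommodate; E4→Fight.
Entrant's best replies: Accommodate→E2; Fight→E2.
Only (Fight, E2) has each player best-responding; Nash payoffs (12, 11).
Incumbent's commitment gain: 12 − 12 = 0.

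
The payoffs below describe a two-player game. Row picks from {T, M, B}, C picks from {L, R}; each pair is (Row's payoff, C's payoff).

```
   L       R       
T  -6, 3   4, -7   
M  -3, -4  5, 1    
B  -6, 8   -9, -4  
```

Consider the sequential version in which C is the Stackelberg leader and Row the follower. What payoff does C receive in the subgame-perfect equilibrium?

1

Work backward from Row's decision.
- L: Row compares -6, -3, -6 and picks M; C would get -4.
- R: Row compares 4, 5, -9 and picks M; C would get 1.
Among -4, 1, the best is 1 at R. Subgame-perfect outcome: (M, R) with payoffs (5, 1).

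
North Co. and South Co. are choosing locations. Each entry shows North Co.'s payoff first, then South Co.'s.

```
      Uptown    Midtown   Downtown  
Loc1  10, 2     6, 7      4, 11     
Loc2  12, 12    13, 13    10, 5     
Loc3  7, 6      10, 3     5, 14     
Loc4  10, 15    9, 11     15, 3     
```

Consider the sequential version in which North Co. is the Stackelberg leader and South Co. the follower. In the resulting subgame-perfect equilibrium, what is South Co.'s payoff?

Work backward from South Co.'s decision.
- Loc1 → South Co. plays Downtown (best of 2, 7, 11); North Co. gets 4.
- Loc2 → South Co. plays Midtown (best of 12, 13, 5); North Co. gets 13.
- Loc3 → South Co. plays Downtown (best of 6, 3, 14); North Co. gets 5.
- Loc4 → South Co. plays Uptown (best of 15, 11, 3); North Co. gets 10.
Among 4, 13, 5, 10, the best is 13 at Loc2. Subgame-perfect outcome: (Loc2, Midtown) with payoffs (13, 13).

13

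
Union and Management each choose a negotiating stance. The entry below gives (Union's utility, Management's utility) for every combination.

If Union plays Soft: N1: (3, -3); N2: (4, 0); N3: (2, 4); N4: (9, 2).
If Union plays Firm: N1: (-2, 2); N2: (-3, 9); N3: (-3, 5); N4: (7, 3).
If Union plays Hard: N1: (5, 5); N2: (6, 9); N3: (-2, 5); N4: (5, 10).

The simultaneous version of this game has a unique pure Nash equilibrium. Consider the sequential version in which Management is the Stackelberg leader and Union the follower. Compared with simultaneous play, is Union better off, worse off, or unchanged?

better off

Work backward from Union's decision.
- N1: Union compares 3, -2, 5 and picks Hard; Management would get 5.
- N2: Union compares 4, -3, 6 and picks Hard; Management would get 9.
- N3: Union compares 2, -3, -2 and picks Soft; Management would get 4.
- N4: Union compares 9, 7, 5 and picks Soft; Management would get 2.
Management's induced payoffs are 5, 9, 4, 2, so Management commits to N2. Subgame-perfect outcome: (Hard, N2) with payoffs (6, 9).
For the simultaneous game, intersect best replies.
Union's best replies: N1→Hard; N2→Hard; N3→Soft; N4→Soft.
Management's best replies: Soft→N3; Firm→N2; Hard→N4.
Only (Soft, N3) has each player best-responding; Nash payoffs (2, 4).
Union earns 6 sequentially versus 2 at the Nash outcome: better off.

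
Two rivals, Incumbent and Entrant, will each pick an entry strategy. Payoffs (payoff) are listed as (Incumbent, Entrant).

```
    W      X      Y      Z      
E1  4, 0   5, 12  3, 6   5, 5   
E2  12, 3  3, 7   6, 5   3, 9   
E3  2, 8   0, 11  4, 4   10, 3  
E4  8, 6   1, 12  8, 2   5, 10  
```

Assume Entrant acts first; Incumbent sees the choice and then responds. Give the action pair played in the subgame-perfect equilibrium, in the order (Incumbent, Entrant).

(E1, X)

Incumbent best-responds to each possible Entrant move:
- W: BR = E2, leader payoff 3.
- X: BR = E1, leader payoff 12.
- Y: BR = E4, leader payoff 2.
- Z: BR = E3, leader payoff 3.
Entrant's induced payoffs are 3, 12, 2, 3, so Entrant commits to X. Subgame-perfect outcome: (E1, X) with payoffs (5, 12).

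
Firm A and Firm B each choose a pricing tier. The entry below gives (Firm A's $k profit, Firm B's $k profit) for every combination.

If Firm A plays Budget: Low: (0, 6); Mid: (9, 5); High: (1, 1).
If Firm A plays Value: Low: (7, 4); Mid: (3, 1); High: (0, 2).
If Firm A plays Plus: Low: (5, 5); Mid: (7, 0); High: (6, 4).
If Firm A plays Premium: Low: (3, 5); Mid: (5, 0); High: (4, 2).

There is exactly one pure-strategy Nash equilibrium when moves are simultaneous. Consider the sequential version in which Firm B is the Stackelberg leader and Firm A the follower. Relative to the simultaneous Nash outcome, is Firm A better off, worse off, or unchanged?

better off

Work backward from Firm A's decision.
- Low: BR = Value, leader payoff 4.
- Mid: BR = Budget, leader payoff 5.
- High: BR = Plus, leader payoff 4.
Firm B's induced payoffs are 4, 5, 4, so Firm B commits to Mid. Subgame-perfect outcome: (Budget, Mid) with payoffs (9, 5).
Under simultaneous play:
Firm A's best replies: Low→Value; Mid→Budget; High→Plus.
Firm B's best replies: Budget→Low; Value→Low; Plus→Low; Premium→Low.
The unique mutual best reply is (Value, Low), giving (7, 4).
Firm A earns 9 sequentially versus 7 at the Nash outcome: better off.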